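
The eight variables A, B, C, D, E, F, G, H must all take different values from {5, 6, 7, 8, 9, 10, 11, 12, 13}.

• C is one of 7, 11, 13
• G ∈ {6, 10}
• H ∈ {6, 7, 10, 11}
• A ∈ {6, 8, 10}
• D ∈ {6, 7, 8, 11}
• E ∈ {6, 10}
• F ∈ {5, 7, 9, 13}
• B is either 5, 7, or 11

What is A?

Among the 8 variables, 9 fits only F (and all 8 values in {5, 6, 7, 8, 9, 10, 11, 13} must be used), so F = 9.
The 7 still-open variables together cover exactly {5, 6, 7, 8, 10, 11, 13} — 7 values for 7 variables — and 5 appears only in B's list, so B = 5.
Among the 6 still-open variables, 13 fits only C (and all 6 values in {6, 7, 8, 10, 11, 13} must be used), so C = 13.
The 2 variables E and G are confined to {6, 10}, which locks those values in; drop them from A, D, H.
So A = 8.

8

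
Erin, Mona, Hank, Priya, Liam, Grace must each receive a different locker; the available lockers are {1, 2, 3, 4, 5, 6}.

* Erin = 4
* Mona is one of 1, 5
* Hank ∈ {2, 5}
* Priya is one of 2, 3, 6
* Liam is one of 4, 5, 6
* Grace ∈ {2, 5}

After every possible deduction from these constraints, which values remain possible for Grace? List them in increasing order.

2, 5

Erin must be 4 (only option left). Remove 4 from Liam.
The 5 still-open variables draw from only 5 values {1, 2, 3, 5, 6}, so each is used; only Mona can be 1, hence Mona = 1.
The 4 still-open variables draw from only 4 values {2, 3, 5, 6}, so each is used; only Priya can be 3, hence Priya = 3.
The 3 still-open variables draw from only 3 values {2, 5, 6}, so each is used; only Liam can be 6, hence Liam = 6.
No further eliminations apply; Grace can still be any of 2, 5.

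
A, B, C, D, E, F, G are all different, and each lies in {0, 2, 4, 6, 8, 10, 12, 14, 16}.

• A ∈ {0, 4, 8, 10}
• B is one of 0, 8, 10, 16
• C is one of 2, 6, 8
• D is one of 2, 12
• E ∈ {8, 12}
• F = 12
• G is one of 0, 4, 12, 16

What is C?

F must be 12 (only option left). Remove 12 from D, E, G.
That leaves D = 2. Eliminate 2 elsewhere: C.
That leaves E = 8. Eliminate 8 elsewhere: A, B, C.
So C = 6.

6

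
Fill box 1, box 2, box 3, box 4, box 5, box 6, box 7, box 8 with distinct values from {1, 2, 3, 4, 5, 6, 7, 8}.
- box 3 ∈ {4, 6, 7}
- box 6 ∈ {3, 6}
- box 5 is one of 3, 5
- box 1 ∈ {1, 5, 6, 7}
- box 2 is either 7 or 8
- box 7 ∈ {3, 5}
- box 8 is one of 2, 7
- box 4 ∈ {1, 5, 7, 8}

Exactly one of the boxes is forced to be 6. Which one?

box 6

Among the 8 variables, 2 fits only box 8 (and all 8 values in {1, 2, 3, 4, 5, 6, 7, 8} must be used), so box 8 = 2.
The 7 still-open variables together cover exactly {1, 3, 4, 5, 6, 7, 8} — 7 values for 7 variables — and 4 appears only in box 3's list, so box 3 = 4.
The 2 variables box 5 and box 7 are confined to {3, 5}, which locks those values in; drop them from box 1, box 4, box 6.
So 6 goes to box 6.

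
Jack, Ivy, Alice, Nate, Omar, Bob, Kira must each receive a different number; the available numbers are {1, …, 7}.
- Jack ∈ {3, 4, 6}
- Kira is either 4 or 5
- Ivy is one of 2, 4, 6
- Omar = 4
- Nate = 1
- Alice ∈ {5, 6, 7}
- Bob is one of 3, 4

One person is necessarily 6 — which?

Nate must be 1 (only option left).
Omar has just one choice, so Omar = 4. So Jack, Ivy, Bob, Kira can't be 4.
Bob must be 3 (only option left). Strike 3 from Jack.
So 6 goes to Jack.

Jack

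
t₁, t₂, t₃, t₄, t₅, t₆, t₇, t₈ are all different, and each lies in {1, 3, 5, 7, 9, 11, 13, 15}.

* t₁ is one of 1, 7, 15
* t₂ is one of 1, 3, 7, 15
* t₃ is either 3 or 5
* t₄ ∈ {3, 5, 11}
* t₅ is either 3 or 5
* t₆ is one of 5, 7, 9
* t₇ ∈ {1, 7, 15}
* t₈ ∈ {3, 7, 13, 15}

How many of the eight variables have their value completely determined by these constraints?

3

The 8 variables draw from only 8 values {1, 3, 5, 7, 9, 11, 13, 15}, so each is used; only t₆ can be 9, hence t₆ = 9.
The 7 still-open variables together cover exactly {1, 3, 5, 7, 11, 13, 15} — 7 values for 7 variables — and 11 appears only in t₄'s list, so t₄ = 11.
The 6 still-open variables together cover exactly {1, 3, 5, 7, 13, 15} — 6 values for 6 variables — and 13 appears only in t₈'s list, so t₈ = 13.
t₃ and t₅ share exactly the 2 values {3, 5}; by pigeonhole those values go to them, so strike 3, 5 from t₂.
Determined: t₄=11, t₆=9, t₈=13. The other variables each still have more than one consistent value. That makes 3.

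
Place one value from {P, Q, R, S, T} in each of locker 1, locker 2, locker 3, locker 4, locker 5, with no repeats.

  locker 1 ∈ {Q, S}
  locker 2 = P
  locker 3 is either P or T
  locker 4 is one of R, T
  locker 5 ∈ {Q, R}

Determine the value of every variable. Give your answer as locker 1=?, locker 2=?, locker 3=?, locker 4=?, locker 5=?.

locker 2's domain is down to {P}, so locker 2 = P. Strike P from locker 3.
locker 3's domain is down to {T}, so locker 3 = T. Eliminate T elsewhere: locker 4.
locker 4 must be R (only option left). Eliminate R elsewhere: locker 5.
locker 5 must be Q (only option left). Eliminate Q elsewhere: locker 1.
locker 1 has just one choice, so locker 1 = S.

locker 1=S, locker 2=P, locker 3=T, locker 4=R, locker 5=Q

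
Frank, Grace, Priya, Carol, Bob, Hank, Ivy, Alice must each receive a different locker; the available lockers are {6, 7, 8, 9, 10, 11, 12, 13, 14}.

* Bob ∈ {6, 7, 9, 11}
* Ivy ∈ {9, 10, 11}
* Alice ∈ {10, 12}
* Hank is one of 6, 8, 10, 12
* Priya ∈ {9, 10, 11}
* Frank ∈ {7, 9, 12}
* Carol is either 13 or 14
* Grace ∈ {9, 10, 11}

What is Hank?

8

The 3 variables Grace, Priya, Ivy are confined to {9, 10, 11}, which locks those values in; drop them from Frank, Bob, Hank, Alice.
That leaves Alice = 12. Remove 12 from Frank, Hank.
Frank has just one choice, so Frank = 7. Eliminate 7 elsewhere: Bob.
Bob must be 6 (only option left). Eliminate 6 elsewhere: Hank.
So Hank = 8.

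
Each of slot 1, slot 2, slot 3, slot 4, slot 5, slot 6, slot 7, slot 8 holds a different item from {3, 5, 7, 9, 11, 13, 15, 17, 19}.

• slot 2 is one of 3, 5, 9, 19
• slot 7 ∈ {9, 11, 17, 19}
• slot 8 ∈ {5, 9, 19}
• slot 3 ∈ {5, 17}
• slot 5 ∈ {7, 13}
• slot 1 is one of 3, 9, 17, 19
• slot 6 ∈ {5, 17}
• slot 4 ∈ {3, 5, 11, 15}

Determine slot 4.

15

The 2 variables slot 3 and slot 6 are confined to {5, 17}, which locks those values in; drop them from slot 1, slot 2, slot 4, slot 7, slot 8.
slot 1, slot 2, slot 8 share exactly the 3 values {3, 9, 19}; by pigeonhole those values go to them, so strike 3, 9, 19 from slot 4, slot 7.
slot 7 must be 11 (only option left). So slot 4 can't be 11.
So slot 4 = 15.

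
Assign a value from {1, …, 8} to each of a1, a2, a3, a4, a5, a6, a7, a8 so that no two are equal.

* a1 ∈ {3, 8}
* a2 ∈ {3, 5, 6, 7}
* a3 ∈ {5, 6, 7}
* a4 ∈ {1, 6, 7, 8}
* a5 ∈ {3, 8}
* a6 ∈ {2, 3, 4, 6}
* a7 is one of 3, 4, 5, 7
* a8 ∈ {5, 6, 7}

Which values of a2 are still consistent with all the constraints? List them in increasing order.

The 8 variables together cover exactly {1, 2, 3, 4, 5, 6, 7, 8} — 8 values for 8 variables — and 1 appears only in a4's list, so a4 = 1.
The 7 still-open variables together cover exactly {2, 3, 4, 5, 6, 7, 8} — 7 values for 7 variables — and 2 appears only in a6's list, so a6 = 2.
The 6 still-open variables together cover exactly {3, 4, 5, 6, 7, 8} — 6 values for 6 variables — and 4 appears only in a7's list, so a7 = 4.
The 2 variables a1 and a5 are confined to {3, 8}, which locks those values in; drop them from a2.
No further eliminations apply; a2 can still be any of 5, 6, 7.

5, 6, 7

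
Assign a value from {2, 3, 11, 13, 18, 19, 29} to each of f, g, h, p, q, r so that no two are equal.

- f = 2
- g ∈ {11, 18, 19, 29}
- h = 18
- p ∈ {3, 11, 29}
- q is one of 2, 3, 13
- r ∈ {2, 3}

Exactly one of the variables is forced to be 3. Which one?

f must be 2 (only option left). Strike 2 from q, r.
So 3 goes to r.

r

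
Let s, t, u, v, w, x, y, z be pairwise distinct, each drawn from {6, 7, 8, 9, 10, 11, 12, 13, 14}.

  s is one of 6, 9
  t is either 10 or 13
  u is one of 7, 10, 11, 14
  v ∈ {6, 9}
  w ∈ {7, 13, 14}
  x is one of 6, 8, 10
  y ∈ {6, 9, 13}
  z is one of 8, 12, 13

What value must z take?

12

s and v between them cover only {6, 9} — a naked pair. Remove those values from x, y.
That leaves y = 13. So t, w, z can't be 13.
That leaves t = 10. Strike 10 from u, x.
x's domain is down to {8}, so x = 8. Strike 8 from z.
So z = 12.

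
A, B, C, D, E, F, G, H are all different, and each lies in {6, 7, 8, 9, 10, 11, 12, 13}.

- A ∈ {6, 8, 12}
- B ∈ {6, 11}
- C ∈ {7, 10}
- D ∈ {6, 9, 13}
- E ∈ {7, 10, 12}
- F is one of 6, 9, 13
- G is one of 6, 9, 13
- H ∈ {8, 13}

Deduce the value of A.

12

The 8 variables together cover exactly {6, 7, 8, 9, 10, 11, 12, 13} — 8 values for 8 variables — and 11 appears only in B's list, so B = 11.
The 3 variables D, F, G are confined to {6, 9, 13}, which locks those values in; drop them from A, H.
H must be 8 (only option left). Eliminate 8 elsewhere: A.
So A = 12.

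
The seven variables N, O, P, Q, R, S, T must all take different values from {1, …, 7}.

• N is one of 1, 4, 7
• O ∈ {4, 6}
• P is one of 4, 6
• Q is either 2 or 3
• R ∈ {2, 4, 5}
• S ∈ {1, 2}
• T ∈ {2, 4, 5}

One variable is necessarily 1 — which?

S

Among the 7 variables, 3 fits only Q (and all 7 values in {1, 2, 3, 4, 5, 6, 7} must be used), so Q = 3.
The 6 still-open variables together cover exactly {1, 2, 4, 5, 6, 7} — 6 values for 6 variables — and 7 appears only in N's list, so N = 7.
The 5 still-open variables together cover exactly {1, 2, 4, 5, 6} — 5 values for 5 variables — and 1 appears only in S's list, so S = 1.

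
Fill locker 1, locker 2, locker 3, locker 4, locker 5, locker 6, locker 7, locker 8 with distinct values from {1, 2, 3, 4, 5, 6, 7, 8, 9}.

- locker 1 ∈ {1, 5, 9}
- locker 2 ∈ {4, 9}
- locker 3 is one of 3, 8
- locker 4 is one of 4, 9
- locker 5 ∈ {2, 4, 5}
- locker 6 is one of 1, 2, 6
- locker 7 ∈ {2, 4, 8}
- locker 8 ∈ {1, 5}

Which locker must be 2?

locker 5

The 8 variables together cover exactly {1, 2, 3, 4, 5, 6, 8, 9} — 8 values for 8 variables — and 3 appears only in locker 3's list, so locker 3 = 3.
The 7 still-open variables draw from only 7 values {1, 2, 4, 5, 6, 8, 9}, so each is used; only locker 6 can be 6, hence locker 6 = 6.
Among the 6 still-open variables, 8 fits only locker 7 (and all 6 values in {1, 2, 4, 5, 8, 9} must be used), so locker 7 = 8.
Among the 5 still-open variables, 2 fits only locker 5 (and all 5 values in {1, 2, 4, 5, 9} must be used), so locker 5 = 2.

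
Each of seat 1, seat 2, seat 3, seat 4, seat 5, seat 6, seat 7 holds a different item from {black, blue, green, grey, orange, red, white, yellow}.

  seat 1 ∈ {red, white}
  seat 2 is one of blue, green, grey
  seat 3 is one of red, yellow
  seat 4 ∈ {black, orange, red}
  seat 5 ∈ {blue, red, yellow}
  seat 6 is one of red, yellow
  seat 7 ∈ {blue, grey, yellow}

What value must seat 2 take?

seat 3 and seat 6 between them cover only {red, yellow} — a naked pair. Remove those values from seat 1, seat 4, seat 5, seat 7.
That leaves seat 1 = white.
seat 5 has just one choice, so seat 5 = blue. Remove blue from seat 2, seat 7.
seat 7 has just one choice, so seat 7 = grey. Eliminate grey elsewhere: seat 2.
So seat 2 = green.

green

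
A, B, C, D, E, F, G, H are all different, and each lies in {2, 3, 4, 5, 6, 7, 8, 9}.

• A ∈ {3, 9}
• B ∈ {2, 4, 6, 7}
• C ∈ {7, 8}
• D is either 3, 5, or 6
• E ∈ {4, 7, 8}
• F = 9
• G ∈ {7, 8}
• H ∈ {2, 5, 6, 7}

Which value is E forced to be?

F must be 9 (only option left). Eliminate 9 elsewhere: A.
That leaves A = 3. So D can't be 3.
C and G between them cover only {7, 8} — a naked pair. Remove those values from B, E, H.
So E = 4.

4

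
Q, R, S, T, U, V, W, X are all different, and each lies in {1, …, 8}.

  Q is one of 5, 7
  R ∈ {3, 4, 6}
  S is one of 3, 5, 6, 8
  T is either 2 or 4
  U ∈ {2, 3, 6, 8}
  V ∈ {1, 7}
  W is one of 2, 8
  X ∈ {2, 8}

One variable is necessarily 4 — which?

T

Among the 8 variables, 1 fits only V (and all 8 values in {1, 2, 3, 4, 5, 6, 7, 8} must be used), so V = 1.
The 7 still-open variables draw from only 7 values {2, 3, 4, 5, 6, 7, 8}, so each is used; only Q can be 7, hence Q = 7.
The 6 still-open variables draw from only 6 values {2, 3, 4, 5, 6, 8}, so each is used; only S can be 5, hence S = 5.
W and X share exactly the 2 values {2, 8}; by pigeonhole those values go to them, so strike 2, 8 from T, U.
So 4 goes to T.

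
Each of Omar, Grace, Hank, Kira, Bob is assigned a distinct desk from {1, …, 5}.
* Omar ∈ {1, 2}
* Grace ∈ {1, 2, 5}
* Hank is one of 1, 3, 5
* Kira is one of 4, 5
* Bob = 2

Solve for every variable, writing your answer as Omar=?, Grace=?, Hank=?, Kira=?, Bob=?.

Bob must be 2 (only option left). So Omar, Grace can't be 2.
Omar's domain is down to {1}, so Omar = 1. So Grace, Hank can't be 1.
Grace has just one choice, so Grace = 5. So Hank, Kira can't be 5.
Hank must be 3 (only option left).
Kira's domain is down to {4}, so Kira = 4.

Omar=1, Grace=5, Hank=3, Kira=4, Bob=2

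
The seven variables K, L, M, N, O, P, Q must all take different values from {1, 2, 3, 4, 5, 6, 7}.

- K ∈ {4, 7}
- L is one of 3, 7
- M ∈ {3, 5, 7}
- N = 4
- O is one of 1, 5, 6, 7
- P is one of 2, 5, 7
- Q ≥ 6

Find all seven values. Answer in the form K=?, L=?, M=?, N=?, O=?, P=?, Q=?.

K=7, L=3, M=5, N=4, O=1, P=2, Q=6

N has just one choice, so N = 4. Eliminate 4 elsewhere: K.
That leaves K = 7. Eliminate 7 elsewhere: L, M, O, P, Q.
L has just one choice, so L = 3. Remove 3 from M.
That leaves M = 5. So O, P can't be 5.
P has just one choice, so P = 2.
Q must be 6 (only option left). Strike 6 from O.
That leaves O = 1.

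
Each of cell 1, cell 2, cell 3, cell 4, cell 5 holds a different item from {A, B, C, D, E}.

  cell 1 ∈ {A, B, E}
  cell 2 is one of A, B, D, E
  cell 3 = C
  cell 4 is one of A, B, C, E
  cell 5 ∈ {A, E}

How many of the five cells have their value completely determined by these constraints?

cell 3's domain is down to {C}, so cell 3 = C. Strike C from cell 4.
The 4 still-open variables together cover exactly {A, B, D, E} — 4 values for 4 variables — and D appears only in cell 2's list, so cell 2 = D.
Determined: cell 2=D, cell 3=C. The other cells each still have more than one consistent value. That makes 2.

2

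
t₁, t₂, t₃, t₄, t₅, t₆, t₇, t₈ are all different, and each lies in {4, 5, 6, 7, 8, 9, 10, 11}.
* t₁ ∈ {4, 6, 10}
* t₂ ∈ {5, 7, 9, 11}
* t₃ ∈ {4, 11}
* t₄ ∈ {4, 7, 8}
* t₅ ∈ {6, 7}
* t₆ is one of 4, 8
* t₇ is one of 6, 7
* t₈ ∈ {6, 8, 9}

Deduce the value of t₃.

11

The 8 variables together cover exactly {4, 5, 6, 7, 8, 9, 10, 11} — 8 values for 8 variables — and 5 appears only in t₂'s list, so t₂ = 5.
Among the 7 still-open variables, 9 fits only t₈ (and all 7 values in {4, 6, 7, 8, 9, 10, 11} must be used), so t₈ = 9.
The 6 still-open variables draw from only 6 values {4, 6, 7, 8, 10, 11}, so each is used; only t₁ can be 10, hence t₁ = 10.
The 5 still-open variables draw from only 5 values {4, 6, 7, 8, 11}, so each is used; only t₃ can be 11, hence t₃ = 11.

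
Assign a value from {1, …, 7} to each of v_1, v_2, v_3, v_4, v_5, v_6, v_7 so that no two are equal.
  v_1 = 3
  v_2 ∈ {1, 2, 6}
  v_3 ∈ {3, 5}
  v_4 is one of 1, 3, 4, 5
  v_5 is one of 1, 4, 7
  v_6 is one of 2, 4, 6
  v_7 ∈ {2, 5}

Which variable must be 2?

v_7

v_1 has just one choice, so v_1 = 3. Strike 3 from v_3, v_4.
v_3 has just one choice, so v_3 = 5. So v_4, v_7 can't be 5.
So 2 goes to v_7.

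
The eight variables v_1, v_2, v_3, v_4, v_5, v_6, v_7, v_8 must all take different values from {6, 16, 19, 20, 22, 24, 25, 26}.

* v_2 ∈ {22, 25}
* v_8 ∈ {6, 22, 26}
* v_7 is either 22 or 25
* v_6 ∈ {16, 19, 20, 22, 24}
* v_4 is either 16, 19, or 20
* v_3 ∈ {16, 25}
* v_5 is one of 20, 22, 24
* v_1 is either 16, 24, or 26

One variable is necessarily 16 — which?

v_3

Among the 8 variables, 6 fits only v_8 (and all 8 values in {6, 16, 19, 20, 22, 24, 25, 26} must be used), so v_8 = 6.
The 7 still-open variables together cover exactly {16, 19, 20, 22, 24, 25, 26} — 7 values for 7 variables — and 26 appears only in v_1's list, so v_1 = 26.
v_2 and v_7 between them cover only {22, 25} — a naked pair. Remove those values from v_3, v_5, v_6.
So 16 goes to v_3.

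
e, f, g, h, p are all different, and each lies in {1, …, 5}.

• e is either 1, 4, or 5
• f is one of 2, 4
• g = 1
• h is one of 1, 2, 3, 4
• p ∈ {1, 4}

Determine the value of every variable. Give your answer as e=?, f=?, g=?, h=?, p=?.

e=5, f=2, g=1, h=3, p=4

g's domain is down to {1}, so g = 1. Strike 1 from e, h, p.
p has just one choice, so p = 4. So e, f, h can't be 4.
e must be 5 (only option left).
f must be 2 (only option left). So h can't be 2.
h's domain is down to {3}, so h = 3.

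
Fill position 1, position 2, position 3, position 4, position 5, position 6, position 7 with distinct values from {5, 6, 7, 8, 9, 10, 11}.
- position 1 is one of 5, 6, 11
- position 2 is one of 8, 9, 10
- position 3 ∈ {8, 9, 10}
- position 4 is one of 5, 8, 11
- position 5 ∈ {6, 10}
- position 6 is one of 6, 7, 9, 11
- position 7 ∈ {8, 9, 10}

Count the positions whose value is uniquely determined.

Among the 7 variables, 7 fits only position 6 (and all 7 values in {5, 6, 7, 8, 9, 10, 11} must be used), so position 6 = 7.
position 2, position 3, position 7 between them cover only {8, 9, 10} — a naked triple. Remove those values from position 4, position 5.
position 5 must be 6 (only option left). Strike 6 from position 1.
Determined: position 5=6, position 6=7. The other positions each still have more than one consistent value. That makes 2.

2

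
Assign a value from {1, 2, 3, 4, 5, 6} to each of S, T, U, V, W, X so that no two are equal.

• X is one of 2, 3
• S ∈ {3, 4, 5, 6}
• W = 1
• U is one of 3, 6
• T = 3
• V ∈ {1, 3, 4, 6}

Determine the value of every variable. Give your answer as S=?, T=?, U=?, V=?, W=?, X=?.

T must be 3 (only option left). Strike 3 from S, U, V, X.
U has just one choice, so U = 6. So S, V can't be 6.
W must be 1 (only option left). So V can't be 1.
X has just one choice, so X = 2.
That leaves V = 4. Remove 4 from S.
S must be 5 (only option left).

S=5, T=3, U=6, V=4, W=1, X=2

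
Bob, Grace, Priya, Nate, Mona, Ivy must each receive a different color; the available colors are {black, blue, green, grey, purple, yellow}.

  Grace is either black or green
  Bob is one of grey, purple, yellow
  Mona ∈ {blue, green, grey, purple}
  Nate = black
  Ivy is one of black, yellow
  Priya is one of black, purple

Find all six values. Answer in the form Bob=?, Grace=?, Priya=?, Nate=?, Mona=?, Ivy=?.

Nate has just one choice, so Nate = black. So Grace, Priya, Ivy can't be black.
Ivy has just one choice, so Ivy = yellow. Remove yellow from Bob.
Grace's domain is down to {green}, so Grace = green. Remove green from Mona.
Priya's domain is down to {purple}, so Priya = purple. Remove purple from Bob, Mona.
That leaves Bob = grey. So Mona can't be grey.
Mona's domain is down to {blue}, so Mona = blue.

Bob=grey, Grace=green, Priya=purple, Nate=black, Mona=blue, Ivy=yellow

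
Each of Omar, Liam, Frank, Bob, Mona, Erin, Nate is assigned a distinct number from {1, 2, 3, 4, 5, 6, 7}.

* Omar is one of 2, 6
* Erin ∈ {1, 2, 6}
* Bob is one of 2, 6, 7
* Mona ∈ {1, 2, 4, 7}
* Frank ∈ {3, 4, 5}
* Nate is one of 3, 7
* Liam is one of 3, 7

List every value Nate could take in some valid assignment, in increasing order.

3, 7

The 7 variables together cover exactly {1, 2, 3, 4, 5, 6, 7} — 7 values for 7 variables — and 5 appears only in Frank's list, so Frank = 5.
Among the 6 still-open variables, 4 fits only Mona (and all 6 values in {1, 2, 3, 4, 6, 7} must be used), so Mona = 4.
Among the 5 still-open variables, 1 fits only Erin (and all 5 values in {1, 2, 3, 6, 7} must be used), so Erin = 1.
Liam and Nate between them cover only {3, 7} — a naked pair. Remove those values from Bob.
No further eliminations apply; Nate can still be any of 3, 7.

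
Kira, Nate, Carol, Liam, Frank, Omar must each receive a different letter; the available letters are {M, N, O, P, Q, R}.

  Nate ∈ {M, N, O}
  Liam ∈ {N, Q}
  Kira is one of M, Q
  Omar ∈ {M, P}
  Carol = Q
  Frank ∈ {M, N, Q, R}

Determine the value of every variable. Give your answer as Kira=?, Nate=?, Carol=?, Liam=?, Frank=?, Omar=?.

Carol must be Q (only option left). Strike Q from Kira, Liam, Frank.
Liam must be N (only option left). Eliminate N elsewhere: Nate, Frank.
That leaves Kira = M. So Nate, Frank, Omar can't be M.
Nate must be O (only option left).
That leaves Frank = R.
Omar must be P (only option left).

Kira=M, Nate=O, Carol=Q, Liam=N, Frank=R, Omar=P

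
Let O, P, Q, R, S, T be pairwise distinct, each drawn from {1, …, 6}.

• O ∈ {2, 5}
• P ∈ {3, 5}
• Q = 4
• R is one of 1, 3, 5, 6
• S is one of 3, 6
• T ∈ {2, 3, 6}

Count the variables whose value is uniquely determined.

Q has just one choice, so Q = 4.
The 5 still-open variables together cover exactly {1, 2, 3, 5, 6} — 5 values for 5 variables — and 1 appears only in R's list, so R = 1.
Determined: Q=4, R=1. The other variables each still have more than one consistent value. That makes 2.

2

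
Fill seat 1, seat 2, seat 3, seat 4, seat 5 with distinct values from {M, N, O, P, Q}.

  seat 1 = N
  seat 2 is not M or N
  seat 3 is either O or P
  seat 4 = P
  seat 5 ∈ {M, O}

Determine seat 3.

O

seat 1 must be N (only option left).
seat 4's domain is down to {P}, so seat 4 = P. Strike P from seat 2, seat 3.
So seat 3 = O.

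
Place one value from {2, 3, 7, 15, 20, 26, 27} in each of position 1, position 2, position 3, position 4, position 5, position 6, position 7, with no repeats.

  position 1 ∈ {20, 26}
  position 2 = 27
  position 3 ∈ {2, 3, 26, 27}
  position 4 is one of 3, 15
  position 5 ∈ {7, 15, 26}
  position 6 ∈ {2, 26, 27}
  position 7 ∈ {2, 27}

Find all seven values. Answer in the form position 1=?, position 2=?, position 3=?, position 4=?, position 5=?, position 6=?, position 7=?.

position 1=20, position 2=27, position 3=3, position 4=15, position 5=7, position 6=26, position 7=2

position 2 has just one choice, so position 2 = 27. So position 3, position 6, position 7 can't be 27.
position 7 has just one choice, so position 7 = 2. Strike 2 from position 3, position 6.
position 6 has just one choice, so position 6 = 26. Eliminate 26 elsewhere: position 1, position 3, position 5.
That leaves position 1 = 20.
That leaves position 3 = 3. Remove 3 from position 4.
That leaves position 4 = 15. Remove 15 from position 5.
position 5 has just one choice, so position 5 = 7.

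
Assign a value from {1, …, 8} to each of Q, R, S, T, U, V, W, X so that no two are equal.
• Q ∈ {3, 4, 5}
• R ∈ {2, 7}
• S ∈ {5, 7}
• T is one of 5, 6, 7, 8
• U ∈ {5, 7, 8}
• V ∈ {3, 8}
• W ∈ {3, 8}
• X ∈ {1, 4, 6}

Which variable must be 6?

T

The 8 variables draw from only 8 values {1, 2, 3, 4, 5, 6, 7, 8}, so each is used; only X can be 1, hence X = 1.
The 7 still-open variables draw from only 7 values {2, 3, 4, 5, 6, 7, 8}, so each is used; only R can be 2, hence R = 2.
The 6 still-open variables draw from only 6 values {3, 4, 5, 6, 7, 8}, so each is used; only Q can be 4, hence Q = 4.
The 5 still-open variables together cover exactly {3, 5, 6, 7, 8} — 5 values for 5 variables — and 6 appears only in T's list, so T = 6.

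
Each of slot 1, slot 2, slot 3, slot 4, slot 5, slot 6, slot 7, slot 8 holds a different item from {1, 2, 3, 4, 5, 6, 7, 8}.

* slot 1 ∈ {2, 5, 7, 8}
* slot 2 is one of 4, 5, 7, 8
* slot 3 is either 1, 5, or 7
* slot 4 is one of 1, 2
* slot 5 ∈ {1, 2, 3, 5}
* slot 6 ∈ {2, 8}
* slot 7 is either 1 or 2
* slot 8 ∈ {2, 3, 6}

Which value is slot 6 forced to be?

The 8 variables draw from only 8 values {1, 2, 3, 4, 5, 6, 7, 8}, so each is used; only slot 2 can be 4, hence slot 2 = 4.
Among the 7 still-open variables, 6 fits only slot 8 (and all 7 values in {1, 2, 3, 5, 6, 7, 8} must be used), so slot 8 = 6.
The 6 still-open variables together cover exactly {1, 2, 3, 5, 7, 8} — 6 values for 6 variables — and 3 appears only in slot 5's list, so slot 5 = 3.
slot 4 and slot 7 between them cover only {1, 2} — a naked pair. Remove those values from slot 1, slot 3, slot 6.
So slot 6 = 8.

8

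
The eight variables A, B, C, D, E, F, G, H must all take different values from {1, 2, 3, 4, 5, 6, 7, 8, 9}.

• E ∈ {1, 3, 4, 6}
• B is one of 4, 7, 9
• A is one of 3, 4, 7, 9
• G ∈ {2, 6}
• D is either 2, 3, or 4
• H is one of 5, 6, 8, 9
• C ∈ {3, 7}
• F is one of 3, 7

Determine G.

6

C and F share exactly the 2 values {3, 7}; by pigeonhole those values go to them, so strike 3, 7 from A, B, D, E.
A and B between them cover only {4, 9} — a naked pair. Remove those values from D, E, H.
That leaves D = 2. Eliminate 2 elsewhere: G.
So G = 6.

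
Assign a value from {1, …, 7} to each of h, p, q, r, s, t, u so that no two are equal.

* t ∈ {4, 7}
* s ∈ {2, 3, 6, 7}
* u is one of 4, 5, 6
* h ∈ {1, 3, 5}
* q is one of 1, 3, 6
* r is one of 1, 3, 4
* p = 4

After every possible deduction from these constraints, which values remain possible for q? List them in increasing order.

1, 3, 6

p's domain is down to {4}, so p = 4. Strike 4 from r, t, u.
t must be 7 (only option left). Strike 7 from s.
The 5 still-open variables together cover exactly {1, 2, 3, 5, 6} — 5 values for 5 variables — and 2 appears only in s's list, so s = 2.
No further eliminations apply; q can still be any of 1, 3, 6.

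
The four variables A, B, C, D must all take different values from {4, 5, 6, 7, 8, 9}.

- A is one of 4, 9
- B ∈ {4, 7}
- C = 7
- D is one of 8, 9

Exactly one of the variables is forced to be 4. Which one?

B

C must be 7 (only option left). Strike 7 from B.
So 4 goes to B.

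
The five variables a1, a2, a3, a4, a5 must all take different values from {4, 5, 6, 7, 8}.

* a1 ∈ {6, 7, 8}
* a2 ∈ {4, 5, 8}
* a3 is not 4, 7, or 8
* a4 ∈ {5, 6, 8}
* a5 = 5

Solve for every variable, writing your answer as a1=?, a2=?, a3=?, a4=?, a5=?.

a5 has just one choice, so a5 = 5. Strike 5 from a2, a3, a4.
That leaves a3 = 6. So a1, a4 can't be 6.
a4 has just one choice, so a4 = 8. Strike 8 from a1, a2.
That leaves a1 = 7.
That leaves a2 = 4.

a1=7, a2=4, a3=6, a4=8, a5=5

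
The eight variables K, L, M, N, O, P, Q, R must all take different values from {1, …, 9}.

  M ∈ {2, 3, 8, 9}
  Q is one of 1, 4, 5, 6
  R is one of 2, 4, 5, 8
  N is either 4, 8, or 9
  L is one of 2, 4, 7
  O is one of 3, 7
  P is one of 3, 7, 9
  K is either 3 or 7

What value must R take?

5

The 2 variables K and O are confined to {3, 7}, which locks those values in; drop them from L, M, P.
P's domain is down to {9}, so P = 9. So M, N can't be 9.
The 3 variables L, M, N are confined to {2, 4, 8}, which locks those values in; drop them from Q, R.
So R = 5.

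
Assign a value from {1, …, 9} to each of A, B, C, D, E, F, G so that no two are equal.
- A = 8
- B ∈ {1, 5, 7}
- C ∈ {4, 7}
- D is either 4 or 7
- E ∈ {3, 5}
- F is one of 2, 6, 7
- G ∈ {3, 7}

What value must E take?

A must be 8 (only option left).
C and D share exactly the 2 values {4, 7}; by pigeonhole those values go to them, so strike 4, 7 from B, F, G.
G must be 3 (only option left). Remove 3 from E.
So E = 5.

5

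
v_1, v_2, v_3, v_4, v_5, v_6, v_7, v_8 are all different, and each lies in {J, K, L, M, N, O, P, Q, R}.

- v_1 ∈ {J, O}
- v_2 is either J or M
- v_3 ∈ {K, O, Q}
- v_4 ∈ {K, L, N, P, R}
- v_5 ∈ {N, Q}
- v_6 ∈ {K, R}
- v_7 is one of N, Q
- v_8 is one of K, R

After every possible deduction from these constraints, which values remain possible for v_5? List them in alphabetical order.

The 2 variables v_5 and v_7 are confined to {N, Q}, which locks those values in; drop them from v_3, v_4.
v_6 and v_8 share exactly the 2 values {K, R}; by pigeonhole those values go to them, so strike K, R from v_3, v_4.
v_3 must be O (only option left). Remove O from v_1.
That leaves v_1 = J. So v_2 can't be J.
v_2's domain is down to {M}, so v_2 = M.
No further eliminations apply; v_5 can still be any of N, Q.

N, Q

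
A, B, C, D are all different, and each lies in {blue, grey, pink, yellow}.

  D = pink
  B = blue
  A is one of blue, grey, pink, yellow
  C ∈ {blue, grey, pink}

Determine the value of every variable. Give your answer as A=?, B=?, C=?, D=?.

B must be blue (only option left). Remove blue from A, C.
That leaves D = pink. Strike pink from A, C.
C must be grey (only option left). Strike grey from A.
A must be yellow (only option left).

A=yellow, B=blue, C=grey, D=pink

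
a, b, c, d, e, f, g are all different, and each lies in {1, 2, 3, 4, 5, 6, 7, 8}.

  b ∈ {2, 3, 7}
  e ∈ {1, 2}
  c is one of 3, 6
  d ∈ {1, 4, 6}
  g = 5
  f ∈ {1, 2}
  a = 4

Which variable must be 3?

c

a has just one choice, so a = 4. Eliminate 4 elsewhere: d.
g has just one choice, so g = 5.
The 5 still-open variables draw from only 5 values {1, 2, 3, 6, 7}, so each is used; only b can be 7, hence b = 7.
Among the 4 still-open variables, 3 fits only c (and all 4 values in {1, 2, 3, 6} must be used), so c = 3.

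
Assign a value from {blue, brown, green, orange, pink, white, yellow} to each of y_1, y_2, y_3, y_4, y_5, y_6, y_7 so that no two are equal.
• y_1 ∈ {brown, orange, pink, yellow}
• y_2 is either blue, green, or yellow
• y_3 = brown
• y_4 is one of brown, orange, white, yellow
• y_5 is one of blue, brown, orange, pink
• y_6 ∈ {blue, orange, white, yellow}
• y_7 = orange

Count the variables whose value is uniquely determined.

y_3 has just one choice, so y_3 = brown. Strike brown from y_1, y_4, y_5.
y_7 has just one choice, so y_7 = orange. So y_1, y_4, y_5, y_6 can't be orange.
The 5 still-open variables together cover exactly {blue, green, pink, white, yellow} — 5 values for 5 variables — and green appears only in y_2's list, so y_2 = green.
Determined: y_2=green, y_3=brown, y_7=orange. The other variables each still have more than one consistent value. That makes 3.

3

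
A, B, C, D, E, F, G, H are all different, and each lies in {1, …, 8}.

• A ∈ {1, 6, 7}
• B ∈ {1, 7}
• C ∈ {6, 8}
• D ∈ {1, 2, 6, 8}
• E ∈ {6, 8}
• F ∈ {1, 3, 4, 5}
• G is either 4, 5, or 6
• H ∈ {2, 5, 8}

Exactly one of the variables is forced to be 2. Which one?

D

The 8 variables draw from only 8 values {1, 2, 3, 4, 5, 6, 7, 8}, so each is used; only F can be 3, hence F = 3.
The 7 still-open variables together cover exactly {1, 2, 4, 5, 6, 7, 8} — 7 values for 7 variables — and 4 appears only in G's list, so G = 4.
The 6 still-open variables draw from only 6 values {1, 2, 5, 6, 7, 8}, so each is used; only H can be 5, hence H = 5.
The 5 still-open variables together cover exactly {1, 2, 6, 7, 8} — 5 values for 5 variables — and 2 appears only in D's list, so D = 2.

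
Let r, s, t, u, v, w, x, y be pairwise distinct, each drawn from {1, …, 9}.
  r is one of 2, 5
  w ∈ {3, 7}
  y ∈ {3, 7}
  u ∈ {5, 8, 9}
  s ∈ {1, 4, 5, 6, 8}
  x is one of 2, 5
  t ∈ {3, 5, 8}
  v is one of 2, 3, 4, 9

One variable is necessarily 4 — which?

r and x share exactly the 2 values {2, 5}; by pigeonhole those values go to them, so strike 2, 5 from s, t, u, v.
w and y share exactly the 2 values {3, 7}; by pigeonhole those values go to them, so strike 3, 7 from t, v.
That leaves t = 8. Strike 8 from s, u.
u has just one choice, so u = 9. Remove 9 from v.
So 4 goes to v.

v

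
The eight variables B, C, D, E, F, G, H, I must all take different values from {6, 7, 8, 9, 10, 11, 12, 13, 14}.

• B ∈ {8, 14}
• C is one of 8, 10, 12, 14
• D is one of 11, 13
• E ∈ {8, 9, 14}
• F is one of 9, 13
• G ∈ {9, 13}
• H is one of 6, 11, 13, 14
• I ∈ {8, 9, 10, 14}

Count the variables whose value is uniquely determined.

4

The 8 variables draw from only 8 values {6, 8, 9, 10, 11, 12, 13, 14}, so each is used; only H can be 6, hence H = 6.
Among the 7 still-open variables, 11 fits only D (and all 7 values in {8, 9, 10, 11, 12, 13, 14} must be used), so D = 11.
The 6 still-open variables together cover exactly {8, 9, 10, 12, 13, 14} — 6 values for 6 variables — and 12 appears only in C's list, so C = 12.
The 5 still-open variables draw from only 5 values {8, 9, 10, 13, 14}, so each is used; only I can be 10, hence I = 10.
F and G between them cover only {9, 13} — a naked pair. Remove those values from E.
Determined: C=12, D=11, H=6, I=10. The other variables each still have more than one consistent value. That makes 4.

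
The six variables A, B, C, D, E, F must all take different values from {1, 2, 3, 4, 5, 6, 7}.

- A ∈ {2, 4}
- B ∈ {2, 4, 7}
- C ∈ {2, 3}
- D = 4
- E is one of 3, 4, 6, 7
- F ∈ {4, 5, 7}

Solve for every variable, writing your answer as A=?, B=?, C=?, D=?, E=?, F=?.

A=2, B=7, C=3, D=4, E=6, F=5

D has just one choice, so D = 4. Remove 4 from A, B, E, F.
That leaves A = 2. Remove 2 from B, C.
B's domain is down to {7}, so B = 7. Eliminate 7 elsewhere: E, F.
C's domain is down to {3}, so C = 3. Remove 3 from E.
That leaves E = 6.
F has just one choice, so F = 5.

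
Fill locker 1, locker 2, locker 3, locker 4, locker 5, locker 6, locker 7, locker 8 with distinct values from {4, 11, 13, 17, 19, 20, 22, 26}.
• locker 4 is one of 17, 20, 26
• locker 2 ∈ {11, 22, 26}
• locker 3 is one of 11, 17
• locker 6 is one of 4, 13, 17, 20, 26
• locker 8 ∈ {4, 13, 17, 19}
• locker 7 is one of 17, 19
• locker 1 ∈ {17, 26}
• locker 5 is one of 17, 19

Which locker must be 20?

locker 4

The 8 variables draw from only 8 values {4, 11, 13, 17, 19, 20, 22, 26}, so each is used; only locker 2 can be 22, hence locker 2 = 22.
The 7 still-open variables draw from only 7 values {4, 11, 13, 17, 19, 20, 26}, so each is used; only locker 3 can be 11, hence locker 3 = 11.
The 2 variables locker 5 and locker 7 are confined to {17, 19}, which locks those values in; drop them from locker 1, locker 4, locker 6, locker 8.
locker 1 has just one choice, so locker 1 = 26. Strike 26 from locker 4, locker 6.
So 20 goes to locker 4.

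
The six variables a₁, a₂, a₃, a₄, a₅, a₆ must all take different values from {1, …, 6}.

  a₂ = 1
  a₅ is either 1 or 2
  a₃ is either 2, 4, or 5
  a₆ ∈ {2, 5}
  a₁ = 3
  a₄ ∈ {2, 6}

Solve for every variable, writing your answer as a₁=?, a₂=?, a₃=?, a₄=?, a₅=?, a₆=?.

a₁'s domain is down to {3}, so a₁ = 3.
a₂ has just one choice, so a₂ = 1. Strike 1 from a₅.
a₅ has just one choice, so a₅ = 2. Remove 2 from a₃, a₄, a₆.
a₆ has just one choice, so a₆ = 5. Strike 5 from a₃.
a₃ has just one choice, so a₃ = 4.
That leaves a₄ = 6.

a₁=3, a₂=1, a₃=4, a₄=6, a₅=2, a₆=5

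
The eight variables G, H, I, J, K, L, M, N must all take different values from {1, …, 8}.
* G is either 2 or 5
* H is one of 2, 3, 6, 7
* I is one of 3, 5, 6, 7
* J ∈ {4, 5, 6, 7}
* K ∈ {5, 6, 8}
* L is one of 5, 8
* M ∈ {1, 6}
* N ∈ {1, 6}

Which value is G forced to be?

2

Among the 8 variables, 4 fits only J (and all 8 values in {1, 2, 3, 4, 5, 6, 7, 8} must be used), so J = 4.
The 2 variables M and N are confined to {1, 6}, which locks those values in; drop them from H, I, K.
K and L between them cover only {5, 8} — a naked pair. Remove those values from G, I.
So G = 2.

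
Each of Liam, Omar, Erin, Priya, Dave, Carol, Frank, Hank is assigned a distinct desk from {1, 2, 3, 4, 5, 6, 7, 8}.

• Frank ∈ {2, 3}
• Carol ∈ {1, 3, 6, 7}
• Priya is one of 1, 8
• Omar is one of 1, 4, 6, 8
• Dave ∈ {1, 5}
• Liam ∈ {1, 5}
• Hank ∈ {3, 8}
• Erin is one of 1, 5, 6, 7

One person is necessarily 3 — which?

The 8 variables draw from only 8 values {1, 2, 3, 4, 5, 6, 7, 8}, so each is used; only Frank can be 2, hence Frank = 2.
Among the 7 still-open variables, 4 fits only Omar (and all 7 values in {1, 3, 4, 5, 6, 7, 8} must be used), so Omar = 4.
Liam and Dave between them cover only {1, 5} — a naked pair. Remove those values from Erin, Priya, Carol.
Priya must be 8 (only option left). Remove 8 from Hank.
So 3 goes to Hank.

Hank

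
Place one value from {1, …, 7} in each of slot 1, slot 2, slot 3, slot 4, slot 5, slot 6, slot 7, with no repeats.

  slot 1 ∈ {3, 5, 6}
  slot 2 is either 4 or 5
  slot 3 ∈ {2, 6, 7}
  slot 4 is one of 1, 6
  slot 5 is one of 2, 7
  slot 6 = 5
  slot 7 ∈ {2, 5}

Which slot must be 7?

slot 5

slot 6's domain is down to {5}, so slot 6 = 5. So slot 1, slot 2, slot 7 can't be 5.
That leaves slot 7 = 2. Eliminate 2 elsewhere: slot 3, slot 5.
So 7 goes to slot 5.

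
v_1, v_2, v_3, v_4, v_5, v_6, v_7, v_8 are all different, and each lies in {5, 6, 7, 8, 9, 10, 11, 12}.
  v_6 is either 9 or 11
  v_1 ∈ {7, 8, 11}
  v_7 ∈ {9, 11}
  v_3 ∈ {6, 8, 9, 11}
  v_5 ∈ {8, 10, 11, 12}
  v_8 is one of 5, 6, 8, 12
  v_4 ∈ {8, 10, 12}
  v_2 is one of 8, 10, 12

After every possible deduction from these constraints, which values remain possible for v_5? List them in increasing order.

8, 10, 12

The 8 variables together cover exactly {5, 6, 7, 8, 9, 10, 11, 12} — 8 values for 8 variables — and 5 appears only in v_8's list, so v_8 = 5.
The 7 still-open variables draw from only 7 values {6, 7, 8, 9, 10, 11, 12}, so each is used; only v_3 can be 6, hence v_3 = 6.
The 6 still-open variables draw from only 6 values {7, 8, 9, 10, 11, 12}, so each is used; only v_1 can be 7, hence v_1 = 7.
v_6 and v_7 share exactly the 2 values {9, 11}; by pigeonhole those values go to them, so strike 9, 11 from v_5.
No further eliminations apply; v_5 can still be any of 8, 10, 12.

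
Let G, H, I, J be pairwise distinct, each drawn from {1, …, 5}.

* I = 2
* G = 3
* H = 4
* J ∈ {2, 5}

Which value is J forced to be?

5

G must be 3 (only option left).
H's domain is down to {4}, so H = 4.
That leaves I = 2. Strike 2 from J.
So J = 5.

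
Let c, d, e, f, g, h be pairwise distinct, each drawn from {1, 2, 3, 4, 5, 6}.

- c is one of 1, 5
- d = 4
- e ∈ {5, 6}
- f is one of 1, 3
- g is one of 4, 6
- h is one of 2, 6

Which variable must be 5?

d must be 4 (only option left). Strike 4 from g.
g has just one choice, so g = 6. Remove 6 from e, h.
So 5 goes to e.

e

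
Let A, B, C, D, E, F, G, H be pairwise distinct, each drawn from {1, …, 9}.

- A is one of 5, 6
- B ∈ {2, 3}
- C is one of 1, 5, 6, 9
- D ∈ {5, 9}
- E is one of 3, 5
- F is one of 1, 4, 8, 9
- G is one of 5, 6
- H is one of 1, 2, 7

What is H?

7

A and G share exactly the 2 values {5, 6}; by pigeonhole those values go to them, so strike 5, 6 from C, D, E.
D has just one choice, so D = 9. Eliminate 9 elsewhere: C, F.
That leaves E = 3. So B can't be 3.
B must be 2 (only option left). So H can't be 2.
That leaves C = 1. So F, H can't be 1.
So H = 7.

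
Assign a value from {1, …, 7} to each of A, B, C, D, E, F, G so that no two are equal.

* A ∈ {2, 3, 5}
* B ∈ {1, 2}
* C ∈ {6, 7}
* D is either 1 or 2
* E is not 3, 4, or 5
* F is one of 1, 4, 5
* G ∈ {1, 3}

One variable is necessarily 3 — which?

G

The 7 variables draw from only 7 values {1, 2, 3, 4, 5, 6, 7}, so each is used; only F can be 4, hence F = 4.
The 6 still-open variables together cover exactly {1, 2, 3, 5, 6, 7} — 6 values for 6 variables — and 5 appears only in A's list, so A = 5.
The 5 still-open variables together cover exactly {1, 2, 3, 6, 7} — 5 values for 5 variables — and 3 appears only in G's list, so G = 3.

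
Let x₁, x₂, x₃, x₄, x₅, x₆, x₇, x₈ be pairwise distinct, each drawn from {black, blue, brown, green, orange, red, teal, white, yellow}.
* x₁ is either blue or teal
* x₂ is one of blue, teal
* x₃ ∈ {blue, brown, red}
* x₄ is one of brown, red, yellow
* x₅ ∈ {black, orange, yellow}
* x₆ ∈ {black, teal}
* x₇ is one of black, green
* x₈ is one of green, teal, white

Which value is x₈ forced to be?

white

The 2 variables x₁ and x₂ are confined to {blue, teal}, which locks those values in; drop them from x₃, x₆, x₈.
x₆ must be black (only option left). Strike black from x₅, x₇.
x₇ has just one choice, so x₇ = green. Eliminate green elsewhere: x₈.
So x₈ = white.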